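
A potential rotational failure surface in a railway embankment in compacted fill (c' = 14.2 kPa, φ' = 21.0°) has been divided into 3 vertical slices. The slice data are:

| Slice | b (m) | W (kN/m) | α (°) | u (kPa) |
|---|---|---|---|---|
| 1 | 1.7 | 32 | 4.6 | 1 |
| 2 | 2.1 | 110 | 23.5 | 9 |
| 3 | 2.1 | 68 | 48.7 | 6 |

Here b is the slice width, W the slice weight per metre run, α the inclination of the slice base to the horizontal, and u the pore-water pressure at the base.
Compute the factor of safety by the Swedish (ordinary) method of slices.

FS = 1.58

Ordinary method of slices: FS = Σ[c'·Δl_i + (W_i cosα_i − u_i·Δl_i)·tanφ'] / Σ W_i sinα_i, with Δl_i = b_i / cosα_i.
Slice 1: Δl = 1.7/cos4.6° = 1.705 m; N'_1 = 32·cos4.6° − 1·1.705 = 30.2; c'Δl = 24.22; W sinα = 2.6
Slice 2: Δl = 2.1/cos23.5° = 2.290 m; N'_2 = 110·cos23.5° − 9·2.290 = 80.3; c'Δl = 32.52; W sinα = 43.9
Slice 3: Δl = 2.1/cos48.7° = 3.182 m; N'_3 = 68·cos48.7° − 6·3.182 = 25.8; c'Δl = 45.18; W sinα = 51.1
Σc'Δl = 101.9 kN/m; ΣN' = 136.2 kN/m; ΣW sinα = 97.5 kN/m
Resisting = 101.9 + 136.2·tan21.0° = 101.9 + 52.3 = 154.2 kN/m
FS = 154.2 / 97.5 = 1.581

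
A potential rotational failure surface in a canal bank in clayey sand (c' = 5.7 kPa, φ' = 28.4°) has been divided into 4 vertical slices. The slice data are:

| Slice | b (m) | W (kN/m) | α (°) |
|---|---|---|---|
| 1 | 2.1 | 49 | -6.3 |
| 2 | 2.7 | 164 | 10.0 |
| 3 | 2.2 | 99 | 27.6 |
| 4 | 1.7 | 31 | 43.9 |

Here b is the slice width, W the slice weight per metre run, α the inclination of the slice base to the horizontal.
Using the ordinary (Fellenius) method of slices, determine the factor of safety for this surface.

FS = 2.53

Ordinary method of slices: FS = Σ[c'·Δl_i + (W_i cosα_i)·tanφ'] / Σ W_i sinα_i, with Δl_i = b_i / cosα_i.
Slice 1: Δl = 2.1/cos(-6.3°) = 2.113 m; N'_1 = 49·cos(-6.3°) = 48.7; c'Δl = 12.04; W sinα = -5.4
Slice 2: Δl = 2.7/cos10.0° = 2.742 m; N'_2 = 164·cos10.0° = 161.5; c'Δl = 15.63; W sinα = 28.5
Slice 3: Δl = 2.2/cos27.6° = 2.482 m; N'_3 = 99·cos27.6° = 87.7; c'Δl = 14.15; W sinα = 45.9
Slice 4: Δl = 1.7/cos43.9° = 2.359 m; N'_4 = 31·cos43.9° = 22.3; c'Δl = 13.45; W sinα = 21.5
Σc'Δl = 55.3 kN/m; ΣN' = 320.3 kN/m; ΣW sinα = 90.5 kN/m
Resisting = 55.3 + 320.3·tan28.4° = 55.3 + 173.2 = 228.4 kN/m
FS = 228.4 / 90.5 = 2.525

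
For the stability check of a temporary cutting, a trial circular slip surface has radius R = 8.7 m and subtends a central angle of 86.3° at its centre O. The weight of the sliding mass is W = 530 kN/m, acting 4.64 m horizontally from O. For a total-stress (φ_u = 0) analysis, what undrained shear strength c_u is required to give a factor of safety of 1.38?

FS = c_u·L_a·R / (W·d), so c_u = FS·W·d / (L_a·R).
Arc length L_a = R·θ = 8.7·(86.3°·π/180) = 8.7·1.5062 = 13.10 m
c_u = 1.38·530·4.64 / (13.10·8.7) = 3393.7 / 114.01 = 29.77 kPa

c_u = 29.8 kPa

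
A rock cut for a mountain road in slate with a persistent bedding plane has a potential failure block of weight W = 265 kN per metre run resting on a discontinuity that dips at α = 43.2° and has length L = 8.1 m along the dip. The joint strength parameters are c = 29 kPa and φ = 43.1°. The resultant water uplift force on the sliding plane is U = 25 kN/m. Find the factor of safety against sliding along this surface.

FS = 2.16

Resolving the block weight along and normal to the plane and applying the Mohr–Coulomb strength on the joint:
N' = W cosα − U = 265·cos43.2° − 25 = 168.2 kN/m
Driving force T = W sinα = 265·sin43.2° = 181.4 kN/m
Resisting force R = c·L + N'·tanφ = 29·8.1 + 168.2·tan43.1° = 234.9 + 157.4 = 392.3 kN/m
FS = R / T = 392.3 / 181.4 = 2.162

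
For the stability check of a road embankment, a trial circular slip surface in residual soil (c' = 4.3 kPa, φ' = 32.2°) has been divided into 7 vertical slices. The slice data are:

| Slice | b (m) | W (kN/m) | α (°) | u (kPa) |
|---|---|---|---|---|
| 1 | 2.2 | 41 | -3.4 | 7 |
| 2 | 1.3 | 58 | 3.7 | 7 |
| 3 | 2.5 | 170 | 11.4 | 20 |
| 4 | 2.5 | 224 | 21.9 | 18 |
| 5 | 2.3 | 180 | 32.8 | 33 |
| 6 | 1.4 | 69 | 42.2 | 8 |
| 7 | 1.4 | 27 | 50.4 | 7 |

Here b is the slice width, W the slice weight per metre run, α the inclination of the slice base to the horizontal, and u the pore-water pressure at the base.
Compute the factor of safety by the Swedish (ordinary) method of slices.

Ordinary method of slices: FS = Σ[c'·Δl_i + (W_i cosα_i − u_i·Δl_i)·tanφ'] / Σ W_i sinα_i, with Δl_i = b_i / cosα_i.
Slice 1: Δl = 2.2/cos(-3.4°) = 2.204 m; N'_1 = 41·cos(-3.4°) − 7·2.204 = 25.5; c'Δl = 9.48; W sinα = -2.4
Slice 2: Δl = 1.3/cos3.7° = 1.303 m; N'_2 = 58·cos3.7° − 7·1.303 = 48.8; c'Δl = 5.60; W sinα = 3.7
Slice 3: Δl = 2.5/cos11.4° = 2.550 m; N'_3 = 170·cos11.4° − 20·2.550 = 115.6; c'Δl = 10.97; W sinα = 33.6
Slice 4: Δl = 2.5/cos21.9° = 2.694 m; N'_4 = 224·cos21.9° − 18·2.694 = 159.3; c'Δl = 11.59; W sinα = 83.5
Slice 5: Δl = 2.3/cos32.8° = 2.736 m; N'_5 = 180·cos32.8° − 33·2.736 = 61.0; c'Δl = 11.77; W sinα = 97.5
Slice 6: Δl = 1.4/cos42.2° = 1.890 m; N'_6 = 69·cos42.2° − 8·1.890 = 36.0; c'Δl = 8.13; W sinα = 46.3
Slice 7: Δl = 1.4/cos50.4° = 2.196 m; N'_7 = 27·cos50.4° − 7·2.196 = 1.8; c'Δl = 9.44; W sinα = 20.8
Σc'Δl = 67.0 kN/m; ΣN' = 448.1 kN/m; ΣW sinα = 283.1 kN/m
Resisting = 67.0 + 448.1·tan32.2° = 67.0 + 282.2 = 349.1 kN/m
FS = 349.1 / 283.1 = 1.233

FS = 1.23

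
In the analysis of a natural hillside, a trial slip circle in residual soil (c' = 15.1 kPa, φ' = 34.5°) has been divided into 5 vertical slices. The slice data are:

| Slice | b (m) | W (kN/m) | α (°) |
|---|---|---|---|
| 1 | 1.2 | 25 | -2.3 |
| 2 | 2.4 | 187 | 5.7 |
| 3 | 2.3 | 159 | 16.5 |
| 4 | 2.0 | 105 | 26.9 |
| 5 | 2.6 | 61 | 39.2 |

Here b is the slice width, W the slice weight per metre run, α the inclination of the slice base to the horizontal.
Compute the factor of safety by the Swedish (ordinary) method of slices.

Ordinary method of slices: FS = Σ[c'·Δl_i + (W_i cosα_i)·tanφ'] / Σ W_i sinα_i, with Δl_i = b_i / cosα_i.
Slice 1: Δl = 1.2/cos(-2.3°) = 1.201 m; N'_1 = 25·cos(-2.3°) = 25.0; c'Δl = 18.13; W sinα = -1.0
Slice 2: Δl = 2.4/cos5.7° = 2.412 m; N'_2 = 187·cos5.7° = 186.1; c'Δl = 36.42; W sinα = 18.6
Slice 3: Δl = 2.3/cos16.5° = 2.399 m; N'_3 = 159·cos16.5° = 152.5; c'Δl = 36.22; W sinα = 45.2
Slice 4: Δl = 2.0/cos26.9° = 2.243 m; N'_4 = 105·cos26.9° = 93.6; c'Δl = 33.86; W sinα = 47.5
Slice 5: Δl = 2.6/cos39.2° = 3.355 m; N'_5 = 61·cos39.2° = 47.3; c'Δl = 50.66; W sinα = 38.6
Σc'Δl = 175.3 kN/m; ΣN' = 504.4 kN/m; ΣW sinα = 148.8 kN/m
Resisting = 175.3 + 504.4·tan34.5° = 175.3 + 346.7 = 522.0 kN/m
FS = 522.0 / 148.8 = 3.508

FS = 3.51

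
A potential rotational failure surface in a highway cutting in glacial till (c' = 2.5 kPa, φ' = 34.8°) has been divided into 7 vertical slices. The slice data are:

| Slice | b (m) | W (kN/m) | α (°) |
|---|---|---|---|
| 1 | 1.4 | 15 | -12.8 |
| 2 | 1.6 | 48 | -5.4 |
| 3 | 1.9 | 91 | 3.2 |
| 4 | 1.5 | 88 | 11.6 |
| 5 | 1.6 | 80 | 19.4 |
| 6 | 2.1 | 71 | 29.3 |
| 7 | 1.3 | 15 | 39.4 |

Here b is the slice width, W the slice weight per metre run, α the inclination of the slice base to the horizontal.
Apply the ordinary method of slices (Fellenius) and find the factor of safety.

Ordinary method of slices: FS = Σ[c'·Δl_i + (W_i cosα_i)·tanφ'] / Σ W_i sinα_i, with Δl_i = b_i / cosα_i.
Slice 1: Δl = 1.4/cos(-12.8°) = 1.436 m; N'_1 = 15·cos(-12.8°) = 14.6; c'Δl = 3.59; W sinα = -3.3
Slice 2: Δl = 1.6/cos(-5.4°) = 1.607 m; N'_2 = 48·cos(-5.4°) = 47.8; c'Δl = 4.02; W sinα = -4.5
Slice 3: Δl = 1.9/cos3.2° = 1.903 m; N'_3 = 91·cos3.2° = 90.9; c'Δl = 4.76; W sinα = 5.1
Slice 4: Δl = 1.5/cos11.6° = 1.531 m; N'_4 = 88·cos11.6° = 86.2; c'Δl = 3.83; W sinα = 17.7
Slice 5: Δl = 1.6/cos19.4° = 1.696 m; N'_5 = 80·cos19.4° = 75.5; c'Δl = 4.24; W sinα = 26.6
Slice 6: Δl = 2.1/cos29.3° = 2.408 m; N'_6 = 71·cos29.3° = 61.9; c'Δl = 6.02; W sinα = 34.7
Slice 7: Δl = 1.3/cos39.4° = 1.682 m; N'_7 = 15·cos39.4° = 11.6; c'Δl = 4.21; W sinα = 9.5
Σc'Δl = 30.7 kN/m; ΣN' = 388.4 kN/m; ΣW sinα = 85.8 kN/m
Resisting = 30.7 + 388.4·tan34.8° = 30.7 + 270.0 = 300.6 kN/m
FS = 300.6 / 85.8 = 3.505

FS = 3.50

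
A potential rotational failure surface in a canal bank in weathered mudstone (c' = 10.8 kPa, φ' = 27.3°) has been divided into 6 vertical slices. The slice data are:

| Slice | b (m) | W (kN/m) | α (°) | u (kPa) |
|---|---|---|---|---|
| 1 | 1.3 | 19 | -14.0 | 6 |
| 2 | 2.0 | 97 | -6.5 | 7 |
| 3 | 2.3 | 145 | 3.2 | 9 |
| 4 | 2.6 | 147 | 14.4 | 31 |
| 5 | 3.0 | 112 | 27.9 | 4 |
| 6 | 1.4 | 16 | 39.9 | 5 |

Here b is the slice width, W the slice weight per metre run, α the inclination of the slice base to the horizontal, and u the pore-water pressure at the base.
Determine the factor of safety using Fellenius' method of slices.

FS = 3.65

Ordinary method of slices: FS = Σ[c'·Δl_i + (W_i cosα_i − u_i·Δl_i)·tanφ'] / Σ W_i sinα_i, with Δl_i = b_i / cosα_i.
Slice 1: Δl = 1.3/cos(-14.0°) = 1.340 m; N'_1 = 19·cos(-14.0°) − 6·1.340 = 10.4; c'Δl = 14.47; W sinα = -4.6
Slice 2: Δl = 2.0/cos(-6.5°) = 2.013 m; N'_2 = 97·cos(-6.5°) − 7·2.013 = 82.3; c'Δl = 21.74; W sinα = -11.0
Slice 3: Δl = 2.3/cos3.2° = 2.304 m; N'_3 = 145·cos3.2° − 9·2.304 = 124.0; c'Δl = 24.88; W sinα = 8.1
Slice 4: Δl = 2.6/cos14.4° = 2.684 m; N'_4 = 147·cos14.4° − 31·2.684 = 59.2; c'Δl = 28.99; W sinα = 36.6
Slice 5: Δl = 3.0/cos27.9° = 3.395 m; N'_5 = 112·cos27.9° − 4·3.395 = 85.4; c'Δl = 36.66; W sinα = 52.4
Slice 6: Δl = 1.4/cos39.9° = 1.825 m; N'_6 = 16·cos39.9° − 5·1.825 = 3.2; c'Δl = 19.71; W sinα = 10.3
Σc'Δl = 146.4 kN/m; ΣN' = 364.4 kN/m; ΣW sinα = 91.7 kN/m
Resisting = 146.4 + 364.4·tan27.3° = 146.4 + 188.1 = 334.6 kN/m
FS = 334.6 / 91.7 = 3.647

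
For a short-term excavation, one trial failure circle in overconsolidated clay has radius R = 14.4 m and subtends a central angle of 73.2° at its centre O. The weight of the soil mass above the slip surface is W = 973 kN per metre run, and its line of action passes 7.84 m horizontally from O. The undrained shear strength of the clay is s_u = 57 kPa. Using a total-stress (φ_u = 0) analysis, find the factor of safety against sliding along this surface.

Taking moments about the centre O, the resisting moment is provided by the undrained shear strength acting along the arc:
Arc length L_a = R·θ = 14.4·(73.2°·π/180) = 14.4·1.2776 = 18.40 m
M_R = s_u·L_a·R = 57·18.40·14.4 = 15100.4 kN·m/m
M_D = W·d = 973·7.84 = 7628.3 kN·m/m
FS = M_R / M_D = 15100.4 / 7628.3 = 1.980

FS = 1.98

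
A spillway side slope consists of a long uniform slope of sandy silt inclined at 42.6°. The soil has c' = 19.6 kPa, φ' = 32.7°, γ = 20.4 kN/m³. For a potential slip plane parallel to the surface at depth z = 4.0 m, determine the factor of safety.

FS = 1.18

For an infinite slope with a slip plane parallel to the surface (no pore pressure): FS = [c' + γz cos²β tanφ'] / [γz sinβ cosβ].
γz = 20.4·4.0 = 81.60 kN/m²
Numerator = 19.6 + 81.60·cos²42.6°·tan32.7° = 19.6 + 81.60·0.5418·0.6420 = 47.985 kPa
Denominator = 81.60·sin42.6°·cos42.6° = 81.60·0.6769·0.7361 = 40.657 kPa
FS = 47.985 / 40.657 = 1.180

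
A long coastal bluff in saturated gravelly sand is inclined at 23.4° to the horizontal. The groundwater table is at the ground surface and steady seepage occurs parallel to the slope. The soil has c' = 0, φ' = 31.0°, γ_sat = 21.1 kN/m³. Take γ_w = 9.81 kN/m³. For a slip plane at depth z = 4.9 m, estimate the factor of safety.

With seepage parallel to the slope and the water table at the surface, the effective normal stress on the slip plane uses the buoyant unit weight γ' = γ_sat − γ_w while the driving shear stress uses γ_sat:
FS = [c' + γ' z cos²β tanφ'] / [γ_sat z sinβ cosβ]
(For c' = 0 this reduces to FS = (γ'/γ_sat)·tanφ'/tanβ.)
γ' = 21.1 − 9.81 = 11.29 kN/m³
Numerator = 0.0 + 11.29·4.9·cos²23.4°·tan31.0° = 0.0 + 11.29·4.9·0.8423·0.6009 = 27.997 kPa
Denominator = 21.1·4.9·sin23.4°·cos23.4° = 21.1·4.9·0.3971·0.9178 = 37.684 kPa
FS = 27.997 / 37.684 = 0.743

FS = 0.74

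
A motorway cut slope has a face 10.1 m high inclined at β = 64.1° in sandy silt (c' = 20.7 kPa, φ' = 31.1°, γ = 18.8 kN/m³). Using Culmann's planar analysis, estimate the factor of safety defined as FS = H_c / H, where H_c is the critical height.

H_c = (4c'/γ) · sinβ cosφ' / [1 − cos(β − φ')]
    = (4·20.7/18.8) · sin64.1°·cos31.1° / [1 − cos33.0°]
    = 4.404 · 0.7703 / 0.1613 = 21.03 m
FS = H_c / H = 21.03 / 10.1 = 2.082

FS = 2.08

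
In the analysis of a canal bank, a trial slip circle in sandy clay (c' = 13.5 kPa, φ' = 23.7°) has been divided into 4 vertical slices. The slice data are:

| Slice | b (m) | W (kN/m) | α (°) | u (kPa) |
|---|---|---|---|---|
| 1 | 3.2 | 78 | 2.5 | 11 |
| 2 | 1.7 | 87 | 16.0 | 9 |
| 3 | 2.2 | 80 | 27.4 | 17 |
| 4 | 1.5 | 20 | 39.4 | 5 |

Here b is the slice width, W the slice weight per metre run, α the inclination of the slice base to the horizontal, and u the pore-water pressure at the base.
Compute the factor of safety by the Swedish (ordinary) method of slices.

FS = 2.48

Ordinary method of slices: FS = Σ[c'·Δl_i + (W_i cosα_i − u_i·Δl_i)·tanφ'] / Σ W_i sinα_i, with Δl_i = b_i / cosα_i.
Slice 1: Δl = 3.2/cos2.5° = 3.203 m; N'_1 = 78·cos2.5° − 11·3.203 = 42.7; c'Δl = 43.24; W sinα = 3.4
Slice 2: Δl = 1.7/cos16.0° = 1.769 m; N'_2 = 87·cos16.0° − 9·1.769 = 67.7; c'Δl = 23.87; W sinα = 24.0
Slice 3: Δl = 2.2/cos27.4° = 2.478 m; N'_3 = 80·cos27.4° − 17·2.478 = 28.9; c'Δl = 33.45; W sinα = 36.8
Slice 4: Δl = 1.5/cos39.4° = 1.941 m; N'_4 = 20·cos39.4° − 5·1.941 = 5.7; c'Δl = 26.21; W sinα = 12.7
Σc'Δl = 126.8 kN/m; ΣN' = 145.1 kN/m; ΣW sinα = 76.9 kN/m
Resisting = 126.8 + 145.1·tan23.7° = 126.8 + 63.7 = 190.4 kN/m
FS = 190.4 / 76.9 = 2.477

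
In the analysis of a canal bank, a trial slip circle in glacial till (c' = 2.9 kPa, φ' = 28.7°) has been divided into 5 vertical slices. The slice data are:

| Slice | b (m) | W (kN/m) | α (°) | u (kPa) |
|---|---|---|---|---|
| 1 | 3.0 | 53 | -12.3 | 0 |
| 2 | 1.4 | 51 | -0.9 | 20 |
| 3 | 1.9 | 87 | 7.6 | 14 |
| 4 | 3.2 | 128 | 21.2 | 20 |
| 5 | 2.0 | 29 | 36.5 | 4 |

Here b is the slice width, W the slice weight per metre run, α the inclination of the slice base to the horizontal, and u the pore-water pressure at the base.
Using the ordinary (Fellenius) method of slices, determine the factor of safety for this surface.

FS = 2.29

Ordinary method of slices: FS = Σ[c'·Δl_i + (W_i cosα_i − u_i·Δl_i)·tanφ'] / Σ W_i sinα_i, with Δl_i = b_i / cosα_i.
Slice 1: Δl = 3.0/cos(-12.3°) = 3.070 m; N'_1 = 53·cos(-12.3°) − 0·3.070 = 51.8; c'Δl = 8.90; W sinα = -11.3
Slice 2: Δl = 1.4/cos(-0.9°) = 1.400 m; N'_2 = 51·cos(-0.9°) − 20·1.400 = 23.0; c'Δl = 4.06; W sinα = -0.8
Slice 3: Δl = 1.9/cos7.6° = 1.917 m; N'_3 = 87·cos7.6° − 14·1.917 = 59.4; c'Δl = 5.56; W sinα = 11.5
Slice 4: Δl = 3.2/cos21.2° = 3.432 m; N'_4 = 128·cos21.2° − 20·3.432 = 50.7; c'Δl = 9.95; W sinα = 46.3
Slice 5: Δl = 2.0/cos36.5° = 2.488 m; N'_5 = 29·cos36.5° − 4·2.488 = 13.4; c'Δl = 7.22; W sinα = 17.2
Σc'Δl = 35.7 kN/m; ΣN' = 198.2 kN/m; ΣW sinα = 63.0 kN/m
Resisting = 35.7 + 198.2·tan28.7° = 35.7 + 108.5 = 144.2 kN/m
FS = 144.2 / 63.0 = 2.291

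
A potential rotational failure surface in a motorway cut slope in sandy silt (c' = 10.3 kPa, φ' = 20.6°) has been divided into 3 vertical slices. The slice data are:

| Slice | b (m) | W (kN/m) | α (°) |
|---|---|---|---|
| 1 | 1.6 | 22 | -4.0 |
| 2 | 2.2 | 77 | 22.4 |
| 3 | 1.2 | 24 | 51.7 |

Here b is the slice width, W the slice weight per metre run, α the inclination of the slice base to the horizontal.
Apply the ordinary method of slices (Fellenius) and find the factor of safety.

Ordinary method of slices: FS = Σ[c'·Δl_i + (W_i cosα_i)·tanφ'] / Σ W_i sinα_i, with Δl_i = b_i / cosα_i.
Slice 1: Δl = 1.6/cos(-4.0°) = 1.604 m; N'_1 = 22·cos(-4.0°) = 21.9; c'Δl = 16.52; W sinα = -1.5
Slice 2: Δl = 2.2/cos22.4° = 2.380 m; N'_2 = 77·cos22.4° = 71.2; c'Δl = 24.51; W sinα = 29.3
Slice 3: Δl = 1.2/cos51.7° = 1.936 m; N'_3 = 24·cos51.7° = 14.9; c'Δl = 19.94; W sinα = 18.8
Σc'Δl = 61.0 kN/m; ΣN' = 108.0 kN/m; ΣW sinα = 46.6 kN/m
Resisting = 61.0 + 108.0·tan20.6° = 61.0 + 40.6 = 101.6 kN/m
FS = 101.6 / 46.6 = 2.178

FS = 2.18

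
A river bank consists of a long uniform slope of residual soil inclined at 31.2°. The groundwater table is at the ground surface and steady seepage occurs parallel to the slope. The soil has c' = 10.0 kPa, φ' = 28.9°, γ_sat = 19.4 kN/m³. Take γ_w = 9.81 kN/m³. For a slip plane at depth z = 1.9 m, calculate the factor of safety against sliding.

FS = 1.06

With seepage parallel to the slope and the water table at the surface, the effective normal stress on the slip plane uses the buoyant unit weight γ' = γ_sat − γ_w while the driving shear stress uses γ_sat:
FS = [c' + γ' z cos²β tanφ'] / [γ_sat z sinβ cosβ]
γ' = 19.4 − 9.81 = 9.59 kN/m³
Numerator = 10.0 + 9.59·1.9·cos²31.2°·tan28.9° = 10.0 + 9.59·1.9·0.7316·0.5520 = 17.359 kPa
Denominator = 19.4·1.9·sin31.2°·cos31.2° = 19.4·1.9·0.5180·0.8554 = 16.333 kPa
FS = 17.359 / 16.333 = 1.063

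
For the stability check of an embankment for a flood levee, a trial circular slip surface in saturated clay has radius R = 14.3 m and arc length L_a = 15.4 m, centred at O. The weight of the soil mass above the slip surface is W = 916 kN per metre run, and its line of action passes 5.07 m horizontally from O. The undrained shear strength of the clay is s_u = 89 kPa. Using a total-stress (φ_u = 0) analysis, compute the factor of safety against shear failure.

Taking moments about the centre O, the resisting moment is provided by the undrained shear strength acting along the arc:
M_R = s_u·L_a·R = 89·15.40·14.3 = 19599.6 kN·m/m
M_D = W·d = 916·5.07 = 4644.1 kN·m/m
FS = M_R / M_D = 19599.6 / 4644.1 = 4.220

FS = 4.22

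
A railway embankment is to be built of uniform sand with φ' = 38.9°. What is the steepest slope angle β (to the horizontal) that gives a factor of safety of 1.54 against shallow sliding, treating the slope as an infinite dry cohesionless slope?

β = 27.7°

For an infinite dry cohesionless slope FS = tanφ'/tanβ, so tanβ = tanφ' / FS.
tanβ = tan38.9° / 1.54 = 0.8069 / 1.54 = 0.5240
β = arctan(0.5240) = 27.65°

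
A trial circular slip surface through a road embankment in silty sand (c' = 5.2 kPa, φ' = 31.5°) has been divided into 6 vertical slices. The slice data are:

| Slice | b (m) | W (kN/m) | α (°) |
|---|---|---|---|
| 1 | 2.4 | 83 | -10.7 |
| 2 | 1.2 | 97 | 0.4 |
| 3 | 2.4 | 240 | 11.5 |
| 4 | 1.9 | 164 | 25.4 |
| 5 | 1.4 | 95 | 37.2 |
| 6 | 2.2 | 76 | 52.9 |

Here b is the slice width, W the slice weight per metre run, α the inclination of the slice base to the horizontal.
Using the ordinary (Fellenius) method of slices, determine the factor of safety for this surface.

FS = 2.21

Ordinary method of slices: FS = Σ[c'·Δl_i + (W_i cosα_i)·tanφ'] / Σ W_i sinα_i, with Δl_i = b_i / cosα_i.
Slice 1: Δl = 2.4/cos(-10.7°) = 2.442 m; N'_1 = 83·cos(-10.7°) = 81.6; c'Δl = 12.70; W sinα = -15.4
Slice 2: Δl = 1.2/cos0.4° = 1.200 m; N'_2 = 97·cos0.4° = 97.0; c'Δl = 6.24; W sinα = 0.7
Slice 3: Δl = 2.4/cos11.5° = 2.449 m; N'_3 = 240·cos11.5° = 235.2; c'Δl = 12.74; W sinα = 47.8
Slice 4: Δl = 1.9/cos25.4° = 2.103 m; N'_4 = 164·cos25.4° = 148.1; c'Δl = 10.94; W sinα = 70.3
Slice 5: Δl = 1.4/cos37.2° = 1.758 m; N'_5 = 95·cos37.2° = 75.7; c'Δl = 9.14; W sinα = 57.4
Slice 6: Δl = 2.2/cos52.9° = 3.647 m; N'_6 = 76·cos52.9° = 45.8; c'Δl = 18.97; W sinα = 60.6
Σc'Δl = 70.7 kN/m; ΣN' = 683.4 kN/m; ΣW sinα = 221.5 kN/m
Resisting = 70.7 + 683.4·tan31.5° = 70.7 + 418.8 = 489.5 kN/m
FS = 489.5 / 221.5 = 2.210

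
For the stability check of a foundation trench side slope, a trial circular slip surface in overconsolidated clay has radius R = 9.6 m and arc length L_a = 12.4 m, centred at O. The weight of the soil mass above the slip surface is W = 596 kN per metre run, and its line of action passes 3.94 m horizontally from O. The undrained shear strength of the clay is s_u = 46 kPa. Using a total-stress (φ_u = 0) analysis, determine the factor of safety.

Taking moments about the centre O, the resisting moment is provided by the undrained shear strength acting along the arc:
M_R = s_u·L_a·R = 46·12.40·9.6 = 5475.8 kN·m/m
M_D = W·d = 596·3.94 = 2348.2 kN·m/m
FS = M_R / M_D = 5475.8 / 2348.2 = 2.332

FS = 2.33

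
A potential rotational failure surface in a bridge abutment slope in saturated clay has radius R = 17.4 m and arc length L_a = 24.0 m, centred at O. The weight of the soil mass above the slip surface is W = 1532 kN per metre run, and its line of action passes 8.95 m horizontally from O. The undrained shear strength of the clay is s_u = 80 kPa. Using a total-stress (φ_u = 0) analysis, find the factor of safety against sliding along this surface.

Taking moments about the centre O, the resisting moment is provided by the undrained shear strength acting along the arc:
M_R = s_u·L_a·R = 80·24.00·17.4 = 33408.0 kN·m/m
M_D = W·d = 1532·8.95 = 13711.4 kN·m/m
FS = M_R / M_D = 33408.0 / 13711.4 = 2.437

FS = 2.44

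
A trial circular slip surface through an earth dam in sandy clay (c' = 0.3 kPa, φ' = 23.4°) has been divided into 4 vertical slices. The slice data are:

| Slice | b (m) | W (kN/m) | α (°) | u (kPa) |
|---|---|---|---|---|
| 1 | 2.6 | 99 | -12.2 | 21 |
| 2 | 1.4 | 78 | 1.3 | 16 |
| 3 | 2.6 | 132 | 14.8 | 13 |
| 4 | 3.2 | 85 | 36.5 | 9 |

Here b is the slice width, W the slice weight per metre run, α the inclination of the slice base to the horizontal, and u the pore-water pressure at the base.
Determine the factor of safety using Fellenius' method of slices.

FS = 1.52

Ordinary method of slices: FS = Σ[c'·Δl_i + (W_i cosα_i − u_i·Δl_i)·tanφ'] / Σ W_i sinα_i, with Δl_i = b_i / cosα_i.
Slice 1: Δl = 2.6/cos(-12.2°) = 2.660 m; N'_1 = 99·cos(-12.2°) − 21·2.660 = 40.9; c'Δl = 0.80; W sinα = -20.9
Slice 2: Δl = 1.4/cos1.3° = 1.400 m; N'_2 = 78·cos1.3° − 16·1.400 = 55.6; c'Δl = 0.42; W sinα = 1.8
Slice 3: Δl = 2.6/cos14.8° = 2.689 m; N'_3 = 132·cos14.8° − 13·2.689 = 92.7; c'Δl = 0.81; W sinα = 33.7
Slice 4: Δl = 3.2/cos36.5° = 3.981 m; N'_4 = 85·cos36.5° − 9·3.981 = 32.5; c'Δl = 1.19; W sinα = 50.6
Σc'Δl = 3.2 kN/m; ΣN' = 221.6 kN/m; ΣW sinα = 65.1 kN/m
Resisting = 3.2 + 221.6·tan23.4° = 3.2 + 95.9 = 99.1 kN/m
FS = 99.1 / 65.1 = 1.522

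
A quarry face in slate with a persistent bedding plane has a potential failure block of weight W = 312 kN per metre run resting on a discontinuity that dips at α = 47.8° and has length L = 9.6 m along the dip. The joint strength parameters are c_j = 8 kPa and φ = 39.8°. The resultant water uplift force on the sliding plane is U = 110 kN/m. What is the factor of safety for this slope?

FS = 0.69

Resolving the block weight along and normal to the plane and applying the Mohr–Coulomb strength on the joint:
N' = W cosα − U = 312·cos47.8° − 110 = 99.6 kN/m
Driving force T = W sinα = 312·sin47.8° = 231.1 kN/m
Resisting force R = c_j·L + N'·tanφ = 8·9.6 + 99.6·tan39.8° = 76.8 + 83.0 = 159.8 kN/m
FS = R / T = 159.8 / 231.1 = 0.691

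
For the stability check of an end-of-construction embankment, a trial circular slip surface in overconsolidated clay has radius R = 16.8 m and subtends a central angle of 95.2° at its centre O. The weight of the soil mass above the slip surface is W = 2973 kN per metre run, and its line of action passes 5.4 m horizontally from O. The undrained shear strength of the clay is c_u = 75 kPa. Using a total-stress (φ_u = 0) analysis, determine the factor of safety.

Taking moments about the centre O, the resisting moment is provided by the undrained shear strength acting along the arc:
Arc length L_a = R·θ = 16.8·(95.2°·π/180) = 16.8·1.6616 = 27.91 m
M_R = c_u·L_a·R = 75·27.91·16.8 = 35171.8 kN·m/m
M_D = W·d = 2973·5.4 = 16054.2 kN·m/m
FS = M_R / M_D = 35171.8 / 16054.2 = 2.191

FS = 2.19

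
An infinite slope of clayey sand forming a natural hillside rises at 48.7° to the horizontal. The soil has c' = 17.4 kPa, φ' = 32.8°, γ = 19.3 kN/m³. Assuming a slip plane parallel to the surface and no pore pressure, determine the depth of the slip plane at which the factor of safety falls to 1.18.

Setting FS = 1.18 in FS = [c' + γz cos²β tanφ'] / [γz sinβ cosβ] and solving for z:
z = c' / [γ cosβ (FS·sinβ − cosβ·tanφ')]
  = 17.4 / [19.3·cos48.7°·(1.18·sin48.7° − cos48.7°·tan32.8°)]
  = 17.4 / [19.3·0.6600·(1.18·0.7513 − 0.6600·0.6445)]
  = 17.4 / 5.8741 = 2.962 m

z = 2.96 m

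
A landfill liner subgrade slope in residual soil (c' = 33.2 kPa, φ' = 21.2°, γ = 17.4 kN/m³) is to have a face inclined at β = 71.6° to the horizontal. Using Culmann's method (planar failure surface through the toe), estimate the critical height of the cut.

Culmann's analysis gives the critical failure plane at α_cr = (β + φ')/2 = (71.6 + 21.2)/2 = 46.4°, and the critical height
H_c = (4c'/γ) · sinβ cosφ' / [1 − cos(β − φ')]
    = (4·33.2/17.4) · sin71.6°·cos21.2° / [1 − cos(50.4°)]
    = 7.632 · 0.9489·0.9323 / [1 − 0.6374]
    = 7.632 · 0.8847 / 0.3626
    = 18.62 m

H_c = 18.62 m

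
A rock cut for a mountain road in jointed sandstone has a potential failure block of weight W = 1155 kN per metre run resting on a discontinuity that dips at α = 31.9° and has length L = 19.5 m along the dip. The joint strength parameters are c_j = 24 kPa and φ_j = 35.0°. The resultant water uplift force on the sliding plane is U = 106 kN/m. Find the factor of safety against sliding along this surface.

Resolving the block weight along and normal to the plane and applying the Mohr–Coulomb strength on the joint:
N' = W cosα − U = 1155·cos31.9° − 106 = 874.6 kN/m
Driving force T = W sinα = 1155·sin31.9° = 610.3 kN/m
Resisting force R = c_j·L + N'·tanφ_j = 24·19.5 + 874.6·tan35.0° = 468.0 + 612.4 = 1080.4 kN/m
FS = R / T = 1080.4 / 610.3 = 1.770

FS = 1.77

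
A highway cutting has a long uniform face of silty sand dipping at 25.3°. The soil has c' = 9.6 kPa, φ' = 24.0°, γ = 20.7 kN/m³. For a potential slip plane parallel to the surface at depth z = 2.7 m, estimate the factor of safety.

FS = 1.39

For an infinite slope with a slip plane parallel to the surface (no pore pressure): FS = [c' + γz cos²β tanφ'] / [γz sinβ cosβ].
γz = 20.7·2.7 = 55.89 kN/m²
Numerator = 9.6 + 55.89·cos²25.3°·tan24.0° = 9.6 + 55.89·0.8174·0.4452 = 29.939 kPa
Denominator = 55.89·sin25.3°·cos25.3° = 55.89·0.4274·0.9041 = 21.594 kPa
FS = 29.939 / 21.594 = 1.386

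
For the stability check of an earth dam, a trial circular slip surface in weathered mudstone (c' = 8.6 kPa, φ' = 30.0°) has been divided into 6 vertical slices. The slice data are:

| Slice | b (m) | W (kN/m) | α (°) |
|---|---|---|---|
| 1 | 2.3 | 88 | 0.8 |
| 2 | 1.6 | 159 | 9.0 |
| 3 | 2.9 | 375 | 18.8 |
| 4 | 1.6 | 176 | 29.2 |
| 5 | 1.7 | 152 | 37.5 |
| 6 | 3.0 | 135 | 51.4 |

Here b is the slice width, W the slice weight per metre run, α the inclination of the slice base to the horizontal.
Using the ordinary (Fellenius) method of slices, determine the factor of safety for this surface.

Ordinary method of slices: FS = Σ[c'·Δl_i + (W_i cosα_i)·tanφ'] / Σ W_i sinα_i, with Δl_i = b_i / cosα_i.
Slice 1: Δl = 2.3/cos0.8° = 2.300 m; N'_1 = 88·cos0.8° = 88.0; c'Δl = 19.78; W sinα = 1.2
Slice 2: Δl = 1.6/cos9.0° = 1.620 m; N'_2 = 159·cos9.0° = 157.0; c'Δl = 13.93; W sinα = 24.9
Slice 3: Δl = 2.9/cos18.8° = 3.063 m; N'_3 = 375·cos18.8° = 355.0; c'Δl = 26.35; W sinα = 120.8
Slice 4: Δl = 1.6/cos29.2° = 1.833 m; N'_4 = 176·cos29.2° = 153.6; c'Δl = 15.76; W sinα = 85.9
Slice 5: Δl = 1.7/cos37.5° = 2.143 m; N'_5 = 152·cos37.5° = 120.6; c'Δl = 18.43; W sinα = 92.5
Slice 6: Δl = 3.0/cos51.4° = 4.809 m; N'_6 = 135·cos51.4° = 84.2; c'Δl = 41.35; W sinα = 105.5
Σc'Δl = 135.6 kN/m; ΣN' = 958.5 kN/m; ΣW sinα = 430.9 kN/m
Resisting = 135.6 + 958.5·tan30.0° = 135.6 + 553.4 = 689.0 kN/m
FS = 689.0 / 430.9 = 1.599

FS = 1.60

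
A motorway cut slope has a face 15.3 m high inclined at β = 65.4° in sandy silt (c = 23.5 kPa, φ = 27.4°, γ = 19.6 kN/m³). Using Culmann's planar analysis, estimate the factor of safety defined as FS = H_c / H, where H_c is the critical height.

FS = 1.19

H_c = (4c/γ) · sinβ cosφ / [1 − cos(β − φ)]
    = (4·23.5/19.6) · sin65.4°·cos27.4° / [1 − cos38.0°]
    = 4.796 · 0.8072 / 0.2120 = 18.26 m
FS = H_c / H = 18.26 / 15.3 = 1.194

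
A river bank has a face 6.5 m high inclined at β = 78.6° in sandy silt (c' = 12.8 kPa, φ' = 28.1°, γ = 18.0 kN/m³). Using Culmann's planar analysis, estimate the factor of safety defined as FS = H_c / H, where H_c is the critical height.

H_c = (4c'/γ) · sinβ cosφ' / [1 − cos(β − φ')]
    = (4·12.8/18.0) · sin78.6°·cos28.1° / [1 − cos50.5°]
    = 2.844 · 0.8647 / 0.3639 = 6.76 m
FS = H_c / H = 6.76 / 6.5 = 1.040

FS = 1.04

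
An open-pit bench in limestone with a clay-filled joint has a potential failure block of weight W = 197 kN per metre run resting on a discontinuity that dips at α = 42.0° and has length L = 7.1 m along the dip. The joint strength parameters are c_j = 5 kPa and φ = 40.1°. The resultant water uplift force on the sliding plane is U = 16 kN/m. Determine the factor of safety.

Resolving the block weight along and normal to the plane and applying the Mohr–Coulomb strength on the joint:
N' = W cosα − U = 197·cos42.0° − 16 = 130.4 kN/m
Driving force T = W sinα = 197·sin42.0° = 131.8 kN/m
Resisting force R = c_j·L + N'·tanφ = 5·7.1 + 130.4·tan40.1° = 35.5 + 109.8 = 145.3 kN/m
FS = R / T = 145.3 / 131.8 = 1.102

FS = 1.10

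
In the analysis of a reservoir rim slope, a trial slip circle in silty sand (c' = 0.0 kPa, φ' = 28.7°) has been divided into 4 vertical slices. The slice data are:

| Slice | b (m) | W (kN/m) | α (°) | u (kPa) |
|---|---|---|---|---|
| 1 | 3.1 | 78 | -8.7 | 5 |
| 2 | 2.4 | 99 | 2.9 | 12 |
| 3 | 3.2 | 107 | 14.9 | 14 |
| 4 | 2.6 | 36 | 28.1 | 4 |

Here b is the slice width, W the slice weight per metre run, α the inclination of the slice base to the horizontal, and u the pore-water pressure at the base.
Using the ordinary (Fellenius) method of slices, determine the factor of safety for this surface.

Ordinary method of slices: FS = Σ[c'·Δl_i + (W_i cosα_i − u_i·Δl_i)·tanφ'] / Σ W_i sinα_i, with Δl_i = b_i / cosα_i.
Slice 1: Δl = 3.1/cos(-8.7°) = 3.136 m; N'_1 = 78·cos(-8.7°) − 5·3.136 = 61.4; c'Δl = 0.00; W sinα = -11.8
Slice 2: Δl = 2.4/cos2.9° = 2.403 m; N'_2 = 99·cos2.9° − 12·2.403 = 70.0; c'Δl = 0.00; W sinα = 5.0
Slice 3: Δl = 3.2/cos14.9° = 3.311 m; N'_3 = 107·cos14.9° − 14·3.311 = 57.0; c'Δl = 0.00; W sinα = 27.5
Slice 4: Δl = 2.6/cos28.1° = 2.947 m; N'_4 = 36·cos28.1° − 4·2.947 = 20.0; c'Δl = 0.00; W sinα = 17.0
Σc'Δl = 0.0 kN/m; ΣN' = 208.5 kN/m; ΣW sinα = 37.7 kN/m
Resisting = 0.0 + 208.5·tan28.7° = 0.0 + 114.1 = 114.1 kN/m
FS = 114.1 / 37.7 = 3.029

FS = 3.03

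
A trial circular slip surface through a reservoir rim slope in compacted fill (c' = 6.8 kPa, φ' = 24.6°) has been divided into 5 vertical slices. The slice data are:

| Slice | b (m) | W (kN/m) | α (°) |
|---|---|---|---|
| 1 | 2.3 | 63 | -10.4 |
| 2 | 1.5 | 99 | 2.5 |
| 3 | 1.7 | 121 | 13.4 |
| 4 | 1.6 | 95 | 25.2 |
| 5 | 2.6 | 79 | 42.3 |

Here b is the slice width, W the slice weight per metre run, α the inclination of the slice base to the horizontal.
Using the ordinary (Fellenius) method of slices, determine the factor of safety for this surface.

FS = 2.33

Ordinary method of slices: FS = Σ[c'·Δl_i + (W_i cosα_i)·tanφ'] / Σ W_i sinα_i, with Δl_i = b_i / cosα_i.
Slice 1: Δl = 2.3/cos(-10.4°) = 2.338 m; N'_1 = 63·cos(-10.4°) = 62.0; c'Δl = 15.90; W sinα = -11.4
Slice 2: Δl = 1.5/cos2.5° = 1.501 m; N'_2 = 99·cos2.5° = 98.9; c'Δl = 10.21; W sinα = 4.3
Slice 3: Δl = 1.7/cos13.4° = 1.748 m; N'_3 = 121·cos13.4° = 117.7; c'Δl = 11.88; W sinα = 28.0
Slice 4: Δl = 1.6/cos25.2° = 1.768 m; N'_4 = 95·cos25.2° = 86.0; c'Δl = 12.02; W sinα = 40.4
Slice 5: Δl = 2.6/cos42.3° = 3.515 m; N'_5 = 79·cos42.3° = 58.4; c'Δl = 23.90; W sinα = 53.2
Σc'Δl = 73.9 kN/m; ΣN' = 423.0 kN/m; ΣW sinα = 114.6 kN/m
Resisting = 73.9 + 423.0·tan24.6° = 73.9 + 193.6 = 267.6 kN/m
FS = 267.6 / 114.6 = 2.335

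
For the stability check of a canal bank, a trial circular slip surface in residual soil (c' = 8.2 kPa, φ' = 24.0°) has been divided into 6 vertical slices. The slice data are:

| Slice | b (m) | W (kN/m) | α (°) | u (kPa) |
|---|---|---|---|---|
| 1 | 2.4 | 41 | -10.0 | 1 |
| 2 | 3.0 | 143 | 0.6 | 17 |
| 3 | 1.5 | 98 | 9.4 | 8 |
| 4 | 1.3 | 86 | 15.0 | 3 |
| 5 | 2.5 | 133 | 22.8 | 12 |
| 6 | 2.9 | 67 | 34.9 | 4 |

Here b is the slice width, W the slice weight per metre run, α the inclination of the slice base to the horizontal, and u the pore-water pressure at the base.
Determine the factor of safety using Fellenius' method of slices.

FS = 2.52

Ordinary method of slices: FS = Σ[c'·Δl_i + (W_i cosα_i − u_i·Δl_i)·tanφ'] / Σ W_i sinα_i, with Δl_i = b_i / cosα_i.
Slice 1: Δl = 2.4/cos(-10.0°) = 2.437 m; N'_1 = 41·cos(-10.0°) − 1·2.437 = 37.9; c'Δl = 19.98; W sinα = -7.1
Slice 2: Δl = 3.0/cos0.6° = 3.000 m; N'_2 = 143·cos0.6° − 17·3.000 = 92.0; c'Δl = 24.60; W sinα = 1.5
Slice 3: Δl = 1.5/cos9.4° = 1.520 m; N'_3 = 98·cos9.4° − 8·1.520 = 84.5; c'Δl = 12.47; W sinα = 16.0
Slice 4: Δl = 1.3/cos15.0° = 1.346 m; N'_4 = 86·cos15.0° − 3·1.346 = 79.0; c'Δl = 11.04; W sinα = 22.3
Slice 5: Δl = 2.5/cos22.8° = 2.712 m; N'_5 = 133·cos22.8° − 12·2.712 = 90.1; c'Δl = 22.24; W sinα = 51.5
Slice 6: Δl = 2.9/cos34.9° = 3.536 m; N'_6 = 67·cos34.9° − 4·3.536 = 40.8; c'Δl = 28.99; W sinα = 38.3
Σc'Δl = 119.3 kN/m; ΣN' = 424.4 kN/m; ΣW sinα = 122.5 kN/m
Resisting = 119.3 + 424.4·tan24.0° = 119.3 + 188.9 = 308.3 kN/m
FS = 308.3 / 122.5 = 2.516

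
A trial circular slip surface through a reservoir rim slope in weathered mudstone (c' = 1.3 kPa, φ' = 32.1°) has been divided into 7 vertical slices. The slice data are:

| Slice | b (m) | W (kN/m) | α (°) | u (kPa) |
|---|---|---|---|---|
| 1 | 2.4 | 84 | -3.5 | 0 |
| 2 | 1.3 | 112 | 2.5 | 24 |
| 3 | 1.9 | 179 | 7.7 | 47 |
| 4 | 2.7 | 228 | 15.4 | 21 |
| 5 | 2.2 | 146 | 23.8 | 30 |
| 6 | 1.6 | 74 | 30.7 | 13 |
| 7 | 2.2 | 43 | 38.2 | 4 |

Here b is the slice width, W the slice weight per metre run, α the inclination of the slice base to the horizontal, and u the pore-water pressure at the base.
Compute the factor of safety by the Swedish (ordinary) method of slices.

Ordinary method of slices: FS = Σ[c'·Δl_i + (W_i cosα_i − u_i·Δl_i)·tanφ'] / Σ W_i sinα_i, with Δl_i = b_i / cosα_i.
Slice 1: Δl = 2.4/cos(-3.5°) = 2.404 m; N'_1 = 84·cos(-3.5°) − 0·2.404 = 83.8; c'Δl = 3.13; W sinα = -5.1
Slice 2: Δl = 1.3/cos2.5° = 1.301 m; N'_2 = 112·cos2.5° − 24·1.301 = 80.7; c'Δl = 1.69; W sinα = 4.9
Slice 3: Δl = 1.9/cos7.7° = 1.917 m; N'_3 = 179·cos7.7° − 47·1.917 = 87.3; c'Δl = 2.49; W sinα = 24.0
Slice 4: Δl = 2.7/cos15.4° = 2.801 m; N'_4 = 228·cos15.4° − 21·2.801 = 161.0; c'Δl = 3.64; W sinα = 60.5
Slice 5: Δl = 2.2/cos23.8° = 2.404 m; N'_5 = 146·cos23.8° − 30·2.404 = 61.4; c'Δl = 3.13; W sinα = 58.9
Slice 6: Δl = 1.6/cos30.7° = 1.861 m; N'_6 = 74·cos30.7° − 13·1.861 = 39.4; c'Δl = 2.42; W sinα = 37.8
Slice 7: Δl = 2.2/cos38.2° = 2.799 m; N'_7 = 43·cos38.2° − 4·2.799 = 22.6; c'Δl = 3.64; W sinα = 26.6
Σc'Δl = 20.1 kN/m; ΣN' = 536.3 kN/m; ΣW sinα = 207.6 kN/m
Resisting = 20.1 + 536.3·tan32.1° = 20.1 + 336.4 = 356.5 kN/m
FS = 356.5 / 207.6 = 1.718

FS = 1.72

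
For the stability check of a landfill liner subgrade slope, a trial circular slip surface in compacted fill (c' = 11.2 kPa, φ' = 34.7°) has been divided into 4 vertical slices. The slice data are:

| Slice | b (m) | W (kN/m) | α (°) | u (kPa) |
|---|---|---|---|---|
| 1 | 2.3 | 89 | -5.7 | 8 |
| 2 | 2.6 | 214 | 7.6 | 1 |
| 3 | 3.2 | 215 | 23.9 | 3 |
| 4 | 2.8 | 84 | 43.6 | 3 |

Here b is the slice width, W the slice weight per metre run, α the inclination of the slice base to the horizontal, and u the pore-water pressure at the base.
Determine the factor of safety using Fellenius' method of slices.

FS = 3.00

Ordinary method of slices: FS = Σ[c'·Δl_i + (W_i cosα_i − u_i·Δl_i)·tanφ'] / Σ W_i sinα_i, with Δl_i = b_i / cosα_i.
Slice 1: Δl = 2.3/cos(-5.7°) = 2.311 m; N'_1 = 89·cos(-5.7°) − 8·2.311 = 70.1; c'Δl = 25.89; W sinα = -8.8
Slice 2: Δl = 2.6/cos7.6° = 2.623 m; N'_2 = 214·cos7.6° − 1·2.623 = 209.5; c'Δl = 29.38; W sinα = 28.3
Slice 3: Δl = 3.2/cos23.9° = 3.500 m; N'_3 = 215·cos23.9° − 3·3.500 = 186.1; c'Δl = 39.20; W sinα = 87.1
Slice 4: Δl = 2.8/cos43.6° = 3.866 m; N'_4 = 84·cos43.6° − 3·3.866 = 49.2; c'Δl = 43.30; W sinα = 57.9
Σc'Δl = 137.8 kN/m; ΣN' = 514.9 kN/m; ΣW sinα = 164.5 kN/m
Resisting = 137.8 + 514.9·tan34.7° = 137.8 + 356.5 = 494.3 kN/m
FS = 494.3 / 164.5 = 3.005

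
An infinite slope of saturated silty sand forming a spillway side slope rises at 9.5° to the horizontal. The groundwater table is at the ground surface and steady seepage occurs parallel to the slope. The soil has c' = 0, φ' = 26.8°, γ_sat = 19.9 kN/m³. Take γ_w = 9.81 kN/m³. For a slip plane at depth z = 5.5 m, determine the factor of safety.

FS = 1.53

With seepage parallel to the slope and the water table at the surface, the effective normal stress on the slip plane uses the buoyant unit weight γ' = γ_sat − γ_w while the driving shear stress uses γ_sat:
FS = [c' + γ' z cos²β tanφ'] / [γ_sat z sinβ cosβ]
(For c' = 0 this reduces to FS = (γ'/γ_sat)·tanφ'/tanβ.)
γ' = 19.9 − 9.81 = 10.09 kN/m³
Numerator = 0.0 + 10.09·5.5·cos²9.5°·tan26.8° = 0.0 + 10.09·5.5·0.9728·0.5051 = 27.269 kPa
Denominator = 19.9·5.5·sin9.5°·cos9.5° = 19.9·5.5·0.1650·0.9863 = 17.817 kPa
FS = 27.269 / 17.817 = 1.531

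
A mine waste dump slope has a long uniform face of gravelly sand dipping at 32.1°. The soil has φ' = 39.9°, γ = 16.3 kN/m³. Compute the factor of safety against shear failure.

FS = 1.33

For a dry cohesionless infinite slope the factor of safety is FS = tanφ' / tanβ.
FS = tan39.9° / tan32.1° = 0.8361 / 0.6273 = 1.333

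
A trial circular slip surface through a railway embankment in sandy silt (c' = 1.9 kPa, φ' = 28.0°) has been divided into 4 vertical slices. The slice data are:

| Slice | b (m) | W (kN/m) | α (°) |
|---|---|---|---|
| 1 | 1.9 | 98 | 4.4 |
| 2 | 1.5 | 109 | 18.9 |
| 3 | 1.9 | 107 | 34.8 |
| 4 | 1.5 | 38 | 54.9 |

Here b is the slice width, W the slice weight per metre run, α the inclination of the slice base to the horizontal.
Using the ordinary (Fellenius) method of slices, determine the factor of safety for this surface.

FS = 1.34

Ordinary method of slices: FS = Σ[c'·Δl_i + (W_i cosα_i)·tanφ'] / Σ W_i sinα_i, with Δl_i = b_i / cosα_i.
Slice 1: Δl = 1.9/cos4.4° = 1.906 m; N'_1 = 98·cos4.4° = 97.7; c'Δl = 3.62; W sinα = 7.5
Slice 2: Δl = 1.5/cos18.9° = 1.585 m; N'_2 = 109·cos18.9° = 103.1; c'Δl = 3.01; W sinα = 35.3
Slice 3: Δl = 1.9/cos34.8° = 2.314 m; N'_3 = 107·cos34.8° = 87.9; c'Δl = 4.40; W sinα = 61.1
Slice 4: Δl = 1.5/cos54.9° = 2.609 m; N'_4 = 38·cos54.9° = 21.9; c'Δl = 4.96; W sinα = 31.1
Σc'Δl = 16.0 kN/m; ΣN' = 310.5 kN/m; ΣW sinα = 135.0 kN/m
Resisting = 16.0 + 310.5·tan28.0° = 16.0 + 165.1 = 181.1 kN/m
FS = 181.1 / 135.0 = 1.342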